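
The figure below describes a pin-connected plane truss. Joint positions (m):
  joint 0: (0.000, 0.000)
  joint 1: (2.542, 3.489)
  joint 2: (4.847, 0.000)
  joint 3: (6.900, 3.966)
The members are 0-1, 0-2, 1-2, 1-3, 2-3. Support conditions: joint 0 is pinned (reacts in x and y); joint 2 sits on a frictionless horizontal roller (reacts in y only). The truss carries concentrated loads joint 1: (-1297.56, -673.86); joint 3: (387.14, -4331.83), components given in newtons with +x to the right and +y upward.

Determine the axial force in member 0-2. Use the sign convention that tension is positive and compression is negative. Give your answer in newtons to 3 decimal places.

N=4 nodes, M=5 members, R=3 reactions → 2N=8, M+R=8
member 0 (0-1): L=4.3168, (cx,cy)=(0.5889,0.8082)
member 1 (0-2): L=4.8470, (cx,cy)=(1.0000,0.0000)
member 2 (1-2): L=4.1816, (cx,cy)=(0.5512,-0.8344)
member 3 (1-3): L=4.3840, (cx,cy)=(0.9941,0.1088)
member 4 (2-3): L=4.4659, (cx,cy)=(0.4597,0.8881)
solve A·x = −loads:
  F[0-1] = +1109.9410 N (tension)
  F[0-2] = -1564.0200 N (compression)
  F[1-2] = -1517.1570 N (compression)
  F[1-3] = +2804.0925 N (tension)
  F[2-3] = -5221.3556 N (compression)
  Rx@0 = +910.4200 N
  Ry@0 = -897.0931 N
  Ry@2 = +5902.7831 N

-1564.020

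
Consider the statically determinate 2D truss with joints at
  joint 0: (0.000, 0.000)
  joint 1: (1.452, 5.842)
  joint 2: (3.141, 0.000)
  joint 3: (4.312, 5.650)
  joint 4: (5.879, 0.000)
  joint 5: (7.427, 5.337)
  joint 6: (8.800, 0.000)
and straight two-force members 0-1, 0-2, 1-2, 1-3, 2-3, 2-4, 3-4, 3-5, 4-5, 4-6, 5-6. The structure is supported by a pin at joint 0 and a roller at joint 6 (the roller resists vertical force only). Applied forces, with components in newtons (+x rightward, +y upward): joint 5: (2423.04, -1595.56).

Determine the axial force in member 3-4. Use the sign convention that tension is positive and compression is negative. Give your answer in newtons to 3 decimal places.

N=7 nodes, M=11 members, R=3 reactions → 2N=14, M+R=14
member 0 (0-1): L=6.0197, (cx,cy)=(0.2412,0.9705)
member 1 (0-2): L=3.1410, (cx,cy)=(1.0000,0.0000)
member 2 (1-2): L=6.0813, (cx,cy)=(0.2777,-0.9607)
member 3 (1-3): L=2.8664, (cx,cy)=(0.9978,-0.0670)
member 4 (2-3): L=5.7701, (cx,cy)=(0.2029,0.9792)
member 5 (2-4): L=2.7380, (cx,cy)=(1.0000,0.0000)
member 6 (3-4): L=5.8633, (cx,cy)=(0.2673,-0.9636)
member 7 (3-5): L=3.1307, (cx,cy)=(0.9950,-0.1000)
member 8 (4-5): L=5.5570, (cx,cy)=(0.2786,0.9604)
member 9 (4-6): L=2.9210, (cx,cy)=(1.0000,0.0000)
member 10 (5-6): L=5.5108, (cx,cy)=(0.2491,-0.9685)
solve A·x = −loads:
  F[0-1] = +1257.7104 N (tension)
  F[0-2] = +2119.6721 N (tension)
  F[1-2] = -1317.3314 N (compression)
  F[1-3] = +670.7481 N (tension)
  F[2-3] = +1292.3974 N (tension)
  F[2-4] = +1491.5144 N (tension)
  F[3-4] = -1402.8789 N (compression)
  F[3-5] = +1313.0333 N (tension)
  F[4-5] = +1407.5665 N (tension)
  F[4-6] = +724.4807 N (tension)
  F[5-6] = -2907.8324 N (compression)
  Rx@0 = -2423.0400 N
  Ry@0 = -1220.5751 N
  Ry@6 = +2816.1351 N

-1402.879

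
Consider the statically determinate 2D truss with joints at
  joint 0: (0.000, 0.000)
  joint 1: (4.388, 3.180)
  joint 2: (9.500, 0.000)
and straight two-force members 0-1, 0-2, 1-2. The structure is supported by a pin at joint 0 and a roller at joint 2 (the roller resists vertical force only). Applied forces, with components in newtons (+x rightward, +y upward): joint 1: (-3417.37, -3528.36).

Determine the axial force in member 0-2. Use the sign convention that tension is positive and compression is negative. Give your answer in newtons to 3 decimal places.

N=3 nodes, M=3 members, R=3 reactions → 2N=6, M+R=6
member 0 (0-1): L=5.4191, (cx,cy)=(0.8097,0.5868)
member 1 (0-2): L=9.5000, (cx,cy)=(1.0000,0.0000)
member 2 (1-2): L=6.0204, (cx,cy)=(0.8491,-0.5282)
solve A·x = −loads:
  F[0-1] = -5184.8930 N (compression)
  F[0-2] = +780.9645 N (tension)
  F[1-2] = -919.7381 N (compression)
  Rx@0 = +3417.3700 N
  Ry@0 = +3042.5487 N
  Ry@2 = +485.8113 N

780.965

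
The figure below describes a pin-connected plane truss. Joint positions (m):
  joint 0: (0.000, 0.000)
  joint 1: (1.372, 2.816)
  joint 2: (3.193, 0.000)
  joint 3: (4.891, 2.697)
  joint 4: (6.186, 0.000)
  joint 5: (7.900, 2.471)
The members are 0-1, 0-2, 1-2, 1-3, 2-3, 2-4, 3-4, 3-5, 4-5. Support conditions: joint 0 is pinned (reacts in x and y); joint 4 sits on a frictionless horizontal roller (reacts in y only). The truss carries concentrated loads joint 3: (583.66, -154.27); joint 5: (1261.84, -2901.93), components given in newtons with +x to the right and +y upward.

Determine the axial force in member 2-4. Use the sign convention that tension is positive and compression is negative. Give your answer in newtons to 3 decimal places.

N=6 nodes, M=9 members, R=3 reactions → 2N=12, M+R=12
member 0 (0-1): L=3.1324, (cx,cy)=(0.4380,0.8990)
member 1 (0-2): L=3.1930, (cx,cy)=(1.0000,0.0000)
member 2 (1-2): L=3.3535, (cx,cy)=(0.5430,-0.8397)
member 3 (1-3): L=3.5210, (cx,cy)=(0.9994,-0.0338)
member 4 (2-3): L=3.1870, (cx,cy)=(0.5328,0.8462)
member 5 (2-4): L=2.9930, (cx,cy)=(1.0000,0.0000)
member 6 (3-4): L=2.9918, (cx,cy)=(0.4329,-0.9015)
member 7 (3-5): L=3.0175, (cx,cy)=(0.9972,-0.0749)
member 8 (4-5): L=3.0073, (cx,cy)=(0.5700,0.8217)
solve A·x = −loads:
  F[0-1] = +1702.2378 N (tension)
  F[0-2] = +1099.9269 N (tension)
  F[1-2] = -1893.7939 N (compression)
  F[1-3] = +1774.9482 N (tension)
  F[2-3] = +1879.1886 N (tension)
  F[2-4] = -929.6439 N (compression)
  F[3-4] = -2128.0046 N (compression)
  F[3-5] = +3121.3590 N (tension)
  F[4-5] = -3247.1994 N (compression)
  Rx@0 = -1845.5000 N
  Ry@0 = -1530.2726 N
  Ry@4 = +4586.4726 N

-929.644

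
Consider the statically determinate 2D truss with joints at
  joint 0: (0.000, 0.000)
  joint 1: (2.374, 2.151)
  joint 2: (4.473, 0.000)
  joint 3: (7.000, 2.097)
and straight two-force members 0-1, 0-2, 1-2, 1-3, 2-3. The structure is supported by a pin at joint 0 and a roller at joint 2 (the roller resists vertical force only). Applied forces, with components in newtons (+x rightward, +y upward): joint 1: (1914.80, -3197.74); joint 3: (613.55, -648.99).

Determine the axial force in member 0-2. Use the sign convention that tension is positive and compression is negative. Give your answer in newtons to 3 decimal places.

N=4 nodes, M=5 members, R=3 reactions → 2N=8, M+R=8
member 0 (0-1): L=3.2035, (cx,cy)=(0.7411,0.6714)
member 1 (0-2): L=4.4730, (cx,cy)=(1.0000,0.0000)
member 2 (1-2): L=3.0054, (cx,cy)=(0.6984,-0.7157)
member 3 (1-3): L=4.6263, (cx,cy)=(0.9999,-0.0117)
member 4 (2-3): L=3.2838, (cx,cy)=(0.7695,0.6386)
solve A·x = −loads:
  F[0-1] = +110.9722 N (tension)
  F[0-2] = +2446.1135 N (tension)
  F[1-2] = -4594.5152 N (compression)
  F[1-3] = +1376.3528 N (tension)
  F[2-3] = -991.1199 N (compression)
  Rx@0 = -2528.3500 N
  Ry@0 = -74.5117 N
  Ry@2 = +3921.2417 N

2446.114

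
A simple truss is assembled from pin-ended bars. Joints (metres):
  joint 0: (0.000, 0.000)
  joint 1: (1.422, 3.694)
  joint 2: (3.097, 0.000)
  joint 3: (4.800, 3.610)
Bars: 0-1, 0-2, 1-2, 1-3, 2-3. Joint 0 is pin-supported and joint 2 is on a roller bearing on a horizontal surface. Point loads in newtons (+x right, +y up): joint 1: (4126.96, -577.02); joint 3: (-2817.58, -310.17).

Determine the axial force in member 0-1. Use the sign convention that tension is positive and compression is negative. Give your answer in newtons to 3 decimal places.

1603.750

N=4 nodes, M=5 members, R=3 reactions → 2N=8, M+R=8
member 0 (0-1): L=3.9582, (cx,cy)=(0.3592,0.9332)
member 1 (0-2): L=3.0970, (cx,cy)=(1.0000,0.0000)
member 2 (1-2): L=4.0560, (cx,cy)=(0.4130,-0.9107)
member 3 (1-3): L=3.3790, (cx,cy)=(0.9997,-0.0249)
member 4 (2-3): L=3.9915, (cx,cy)=(0.4267,0.9044)
solve A·x = −loads:
  F[0-1] = +1603.7504 N (tension)
  F[0-2] = +733.2328 N (tension)
  F[1-2] = -2204.8417 N (compression)
  F[1-3] = -2641.1024 N (compression)
  F[2-3] = -415.5452 N (compression)
  Rx@0 = -1309.3800 N
  Ry@0 = -1496.6863 N
  Ry@2 = +2383.8763 N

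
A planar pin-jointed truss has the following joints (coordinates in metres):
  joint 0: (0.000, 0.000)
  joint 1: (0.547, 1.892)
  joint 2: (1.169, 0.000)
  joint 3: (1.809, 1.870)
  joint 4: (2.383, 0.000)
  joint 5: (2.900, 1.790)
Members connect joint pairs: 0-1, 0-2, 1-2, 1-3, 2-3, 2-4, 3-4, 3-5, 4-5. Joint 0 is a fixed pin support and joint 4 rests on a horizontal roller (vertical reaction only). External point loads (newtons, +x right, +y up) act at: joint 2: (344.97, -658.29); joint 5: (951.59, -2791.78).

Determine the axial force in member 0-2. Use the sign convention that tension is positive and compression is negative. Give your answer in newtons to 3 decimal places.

1011.751

N=6 nodes, M=9 members, R=3 reactions → 2N=12, M+R=12
member 0 (0-1): L=1.9695, (cx,cy)=(0.2777,0.9607)
member 1 (0-2): L=1.1690, (cx,cy)=(1.0000,0.0000)
member 2 (1-2): L=1.9916, (cx,cy)=(0.3123,-0.9500)
member 3 (1-3): L=1.2622, (cx,cy)=(0.9998,-0.0174)
member 4 (2-3): L=1.9765, (cx,cy)=(0.3238,0.9461)
member 5 (2-4): L=1.2140, (cx,cy)=(1.0000,0.0000)
member 6 (3-4): L=1.9561, (cx,cy)=(0.2934,-0.9560)
member 7 (3-5): L=1.0939, (cx,cy)=(0.9973,-0.0731)
member 8 (4-5): L=1.8632, (cx,cy)=(0.2775,0.9607)
solve A·x = −loads:
  F[0-1] = +1025.4611 N (tension)
  F[0-2] = +1011.7510 N (tension)
  F[1-2] = -1048.2195 N (compression)
  F[1-3] = +612.2700 N (tension)
  F[2-3] = +1748.2694 N (tension)
  F[2-4] = -226.6887 N (compression)
  F[3-4] = -1851.1280 N (compression)
  F[3-5] = +1726.0940 N (tension)
  F[4-5] = -2774.5038 N (compression)
  Rx@0 = -1296.5600 N
  Ry@0 = -985.1164 N
  Ry@4 = +4435.1864 N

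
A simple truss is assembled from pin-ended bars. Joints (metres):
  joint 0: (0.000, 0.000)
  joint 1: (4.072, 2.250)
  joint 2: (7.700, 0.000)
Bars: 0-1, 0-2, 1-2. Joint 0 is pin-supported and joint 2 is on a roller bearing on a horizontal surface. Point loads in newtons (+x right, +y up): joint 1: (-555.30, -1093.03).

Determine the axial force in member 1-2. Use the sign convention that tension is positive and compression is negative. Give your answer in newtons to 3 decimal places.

N=3 nodes, M=3 members, R=3 reactions → 2N=6, M+R=6
member 0 (0-1): L=4.6523, (cx,cy)=(0.8753,0.4836)
member 1 (0-2): L=7.7000, (cx,cy)=(1.0000,0.0000)
member 2 (1-2): L=4.2691, (cx,cy)=(0.8498,-0.5270)
solve A·x = −loads:
  F[0-1] = -1400.3658 N (compression)
  F[0-2] = +670.3985 N (tension)
  F[1-2] = -788.8568 N (compression)
  Rx@0 = +555.3000 N
  Ry@0 = +677.2647 N
  Ry@2 = +415.7653 N

-788.857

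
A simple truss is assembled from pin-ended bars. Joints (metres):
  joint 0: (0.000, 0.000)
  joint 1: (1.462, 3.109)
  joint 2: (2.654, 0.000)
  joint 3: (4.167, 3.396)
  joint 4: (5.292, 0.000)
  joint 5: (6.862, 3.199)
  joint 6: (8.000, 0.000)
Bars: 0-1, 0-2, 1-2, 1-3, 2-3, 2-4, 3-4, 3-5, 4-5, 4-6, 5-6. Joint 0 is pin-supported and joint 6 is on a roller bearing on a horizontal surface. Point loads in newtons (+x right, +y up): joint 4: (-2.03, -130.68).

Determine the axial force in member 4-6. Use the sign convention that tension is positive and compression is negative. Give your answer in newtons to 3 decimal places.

30.752

N=7 nodes, M=11 members, R=3 reactions → 2N=14, M+R=14
member 0 (0-1): L=3.4356, (cx,cy)=(0.4255,0.9049)
member 1 (0-2): L=2.6540, (cx,cy)=(1.0000,0.0000)
member 2 (1-2): L=3.3297, (cx,cy)=(0.3580,-0.9337)
member 3 (1-3): L=2.7202, (cx,cy)=(0.9944,0.1055)
member 4 (2-3): L=3.7178, (cx,cy)=(0.4070,0.9134)
member 5 (2-4): L=2.6380, (cx,cy)=(1.0000,0.0000)
member 6 (3-4): L=3.5775, (cx,cy)=(0.3145,-0.9493)
member 7 (3-5): L=2.7022, (cx,cy)=(0.9973,-0.0729)
member 8 (4-5): L=3.5635, (cx,cy)=(0.4406,0.8977)
member 9 (4-6): L=2.7080, (cx,cy)=(1.0000,0.0000)
member 10 (5-6): L=3.3954, (cx,cy)=(0.3352,-0.9422)
solve A·x = −loads:
  F[0-1] = -48.8820 N (compression)
  F[0-2] = +18.7715 N (tension)
  F[1-2] = +43.2519 N (tension)
  F[1-3] = -36.4890 N (compression)
  F[2-3] = -44.2121 N (compression)
  F[2-4] = +52.2480 N (tension)
  F[3-4] = +52.0390 N (tension)
  F[3-5] = -70.8310 N (compression)
  F[4-5] = +90.5422 N (tension)
  F[4-6] = +30.7515 N (tension)
  F[5-6] = -91.7516 N (compression)
  Rx@0 = +2.0300 N
  Ry@0 = +44.2352 N
  Ry@6 = +86.4448 N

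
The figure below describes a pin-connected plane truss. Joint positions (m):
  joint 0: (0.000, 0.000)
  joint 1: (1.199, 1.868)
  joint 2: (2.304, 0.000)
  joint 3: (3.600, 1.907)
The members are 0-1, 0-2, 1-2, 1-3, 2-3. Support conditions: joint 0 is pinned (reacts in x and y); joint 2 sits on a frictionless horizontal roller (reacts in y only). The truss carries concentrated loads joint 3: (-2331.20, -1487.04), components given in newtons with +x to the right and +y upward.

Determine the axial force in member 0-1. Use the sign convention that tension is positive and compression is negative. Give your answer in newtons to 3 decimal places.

-1298.843

N=4 nodes, M=5 members, R=3 reactions → 2N=8, M+R=8
member 0 (0-1): L=2.2197, (cx,cy)=(0.5402,0.8416)
member 1 (0-2): L=2.3040, (cx,cy)=(1.0000,0.0000)
member 2 (1-2): L=2.1704, (cx,cy)=(0.5091,-0.8607)
member 3 (1-3): L=2.4013, (cx,cy)=(0.9999,0.0162)
member 4 (2-3): L=2.3057, (cx,cy)=(0.5621,0.8271)
solve A·x = −loads:
  F[0-1] = -1298.8435 N (compression)
  F[0-2] = -1629.6096 N (compression)
  F[1-2] = +1244.7750 N (tension)
  F[1-3] = -1335.5224 N (compression)
  F[2-3] = -1771.7151 N (compression)
  Rx@0 = +2331.2000 N
  Ry@0 = +1093.0532 N
  Ry@2 = +393.9868 N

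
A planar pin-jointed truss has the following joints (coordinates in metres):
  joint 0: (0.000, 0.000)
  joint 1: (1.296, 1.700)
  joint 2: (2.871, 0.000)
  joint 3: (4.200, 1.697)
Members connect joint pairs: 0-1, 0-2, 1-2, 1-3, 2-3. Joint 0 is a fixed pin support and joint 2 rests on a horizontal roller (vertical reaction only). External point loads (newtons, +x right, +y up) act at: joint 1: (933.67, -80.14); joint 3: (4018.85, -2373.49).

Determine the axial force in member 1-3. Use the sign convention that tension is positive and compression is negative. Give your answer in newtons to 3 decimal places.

5872.893

N=4 nodes, M=5 members, R=3 reactions → 2N=8, M+R=8
member 0 (0-1): L=2.1377, (cx,cy)=(0.6063,0.7953)
member 1 (0-2): L=2.8710, (cx,cy)=(1.0000,0.0000)
member 2 (1-2): L=2.3175, (cx,cy)=(0.6796,-0.7336)
member 3 (1-3): L=2.9040, (cx,cy)=(1.0000,-0.0010)
member 4 (2-3): L=2.1555, (cx,cy)=(0.6166,0.7873)
solve A·x = −loads:
  F[0-1] = +5008.5055 N (tension)
  F[0-2] = +1916.0199 N (tension)
  F[1-2] = -5547.2795 N (compression)
  F[1-3] = +5872.8927 N (tension)
  F[2-3] = -3007.0175 N (compression)
  Rx@0 = -4952.5200 N
  Ry@0 = -3983.0634 N
  Ry@2 = +6436.6934 N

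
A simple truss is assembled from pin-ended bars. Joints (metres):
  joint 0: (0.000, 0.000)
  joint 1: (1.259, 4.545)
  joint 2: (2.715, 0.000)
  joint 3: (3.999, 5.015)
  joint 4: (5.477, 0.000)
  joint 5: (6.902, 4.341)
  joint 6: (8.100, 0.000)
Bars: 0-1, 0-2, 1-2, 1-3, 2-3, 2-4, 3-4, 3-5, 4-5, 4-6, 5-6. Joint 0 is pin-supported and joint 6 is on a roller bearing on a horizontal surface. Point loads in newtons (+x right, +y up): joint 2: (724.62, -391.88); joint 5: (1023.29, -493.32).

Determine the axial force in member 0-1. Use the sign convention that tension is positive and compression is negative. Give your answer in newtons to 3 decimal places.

223.011

N=7 nodes, M=11 members, R=3 reactions → 2N=14, M+R=14
member 0 (0-1): L=4.7162, (cx,cy)=(0.2670,0.9637)
member 1 (0-2): L=2.7150, (cx,cy)=(1.0000,0.0000)
member 2 (1-2): L=4.7725, (cx,cy)=(0.3051,-0.9523)
member 3 (1-3): L=2.7800, (cx,cy)=(0.9856,0.1691)
member 4 (2-3): L=5.1768, (cx,cy)=(0.2480,0.9688)
member 5 (2-4): L=2.7620, (cx,cy)=(1.0000,0.0000)
member 6 (3-4): L=5.2283, (cx,cy)=(0.2827,-0.9592)
member 7 (3-5): L=2.9802, (cx,cy)=(0.9741,-0.2262)
member 8 (4-5): L=4.5689, (cx,cy)=(0.3119,0.9501)
member 9 (4-6): L=2.6230, (cx,cy)=(1.0000,0.0000)
member 10 (5-6): L=4.5033, (cx,cy)=(0.2660,-0.9640)
solve A·x = −loads:
  F[0-1] = +223.0106 N (tension)
  F[0-2] = +1688.3762 N (tension)
  F[1-2] = -203.7563 N (compression)
  F[1-3] = +123.4731 N (tension)
  F[2-3] = +604.8221 N (tension)
  F[2-4] = +751.5794 N (tension)
  F[3-4] = -749.6637 N (compression)
  F[3-5] = +496.5003 N (tension)
  F[4-5] = +756.8376 N (tension)
  F[4-6] = +303.6030 N (tension)
  F[5-6] = -1141.2419 N (compression)
  Rx@0 = -1747.9100 N
  Ry@0 = -214.9174 N
  Ry@6 = +1100.1174 N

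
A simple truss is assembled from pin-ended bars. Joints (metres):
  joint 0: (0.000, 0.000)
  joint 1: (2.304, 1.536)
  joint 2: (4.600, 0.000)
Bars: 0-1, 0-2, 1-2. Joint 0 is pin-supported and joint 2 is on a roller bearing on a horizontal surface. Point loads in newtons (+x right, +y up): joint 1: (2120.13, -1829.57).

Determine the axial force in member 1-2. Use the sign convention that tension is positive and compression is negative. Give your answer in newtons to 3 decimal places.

-2921.240

N=3 nodes, M=3 members, R=3 reactions → 2N=6, M+R=6
member 0 (0-1): L=2.7691, (cx,cy)=(0.8321,0.5547)
member 1 (0-2): L=4.6000, (cx,cy)=(1.0000,0.0000)
member 2 (1-2): L=2.7624, (cx,cy)=(0.8312,-0.5560)
solve A·x = −loads:
  F[0-1] = -370.0287 N (compression)
  F[0-2] = +2428.0125 N (tension)
  F[1-2] = -2921.2401 N (compression)
  Rx@0 = -2120.1300 N
  Ry@0 = +205.2550 N
  Ry@2 = +1624.3150 N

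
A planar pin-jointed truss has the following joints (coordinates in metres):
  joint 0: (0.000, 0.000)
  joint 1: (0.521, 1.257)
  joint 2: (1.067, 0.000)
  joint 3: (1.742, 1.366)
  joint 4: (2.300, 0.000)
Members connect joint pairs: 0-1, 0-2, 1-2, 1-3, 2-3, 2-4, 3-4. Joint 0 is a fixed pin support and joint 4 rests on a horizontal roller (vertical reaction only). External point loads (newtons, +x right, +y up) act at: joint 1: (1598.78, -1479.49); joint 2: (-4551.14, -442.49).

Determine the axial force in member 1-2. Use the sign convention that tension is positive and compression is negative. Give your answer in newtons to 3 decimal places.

-1189.373

N=5 nodes, M=7 members, R=3 reactions → 2N=10, M+R=10
member 0 (0-1): L=1.3607, (cx,cy)=(0.3829,0.9238)
member 1 (0-2): L=1.0670, (cx,cy)=(1.0000,0.0000)
member 2 (1-2): L=1.3705, (cx,cy)=(0.3984,-0.9172)
member 3 (1-3): L=1.2259, (cx,cy)=(0.9960,0.0889)
member 4 (2-3): L=1.5237, (cx,cy)=(0.4430,0.8965)
member 5 (2-4): L=1.2330, (cx,cy)=(1.0000,0.0000)
member 6 (3-4): L=1.4756, (cx,cy)=(0.3782,-0.9257)
solve A·x = −loads:
  F[0-1] = -549.6887 N (compression)
  F[0-2] = -2741.8883 N (compression)
  F[1-2] = -1189.3732 N (compression)
  F[1-3] = -1340.7090 N (compression)
  F[2-3] = +1710.3894 N (tension)
  F[2-4] = +577.6818 N (tension)
  F[3-4] = -1527.6209 N (compression)
  Rx@0 = +2952.3600 N
  Ry@0 = +507.7984 N
  Ry@4 = +1414.1816 N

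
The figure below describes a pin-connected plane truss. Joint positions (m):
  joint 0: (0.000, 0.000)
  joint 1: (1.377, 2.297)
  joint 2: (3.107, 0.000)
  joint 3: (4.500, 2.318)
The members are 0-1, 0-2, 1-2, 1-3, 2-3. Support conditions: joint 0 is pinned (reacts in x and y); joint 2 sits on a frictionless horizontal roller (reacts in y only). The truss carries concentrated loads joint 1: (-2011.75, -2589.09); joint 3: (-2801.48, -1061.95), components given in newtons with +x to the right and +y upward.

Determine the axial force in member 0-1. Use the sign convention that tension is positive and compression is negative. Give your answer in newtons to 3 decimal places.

N=4 nodes, M=5 members, R=3 reactions → 2N=8, M+R=8
member 0 (0-1): L=2.6781, (cx,cy)=(0.5142,0.8577)
member 1 (0-2): L=3.1070, (cx,cy)=(1.0000,0.0000)
member 2 (1-2): L=2.8756, (cx,cy)=(0.6016,-0.7988)
member 3 (1-3): L=3.1231, (cx,cy)=(1.0000,0.0067)
member 4 (2-3): L=2.7044, (cx,cy)=(0.5151,0.8571)
solve A·x = −loads:
  F[0-1] = -5296.6129 N (compression)
  F[0-2] = -2089.8904 N (compression)
  F[1-2] = +2427.6261 N (tension)
  F[1-3] = -2172.1285 N (compression)
  F[2-3] = -1221.9145 N (compression)
  Rx@0 = +4813.2300 N
  Ry@0 = +4542.8548 N
  Ry@2 = -891.8148 N

-5296.613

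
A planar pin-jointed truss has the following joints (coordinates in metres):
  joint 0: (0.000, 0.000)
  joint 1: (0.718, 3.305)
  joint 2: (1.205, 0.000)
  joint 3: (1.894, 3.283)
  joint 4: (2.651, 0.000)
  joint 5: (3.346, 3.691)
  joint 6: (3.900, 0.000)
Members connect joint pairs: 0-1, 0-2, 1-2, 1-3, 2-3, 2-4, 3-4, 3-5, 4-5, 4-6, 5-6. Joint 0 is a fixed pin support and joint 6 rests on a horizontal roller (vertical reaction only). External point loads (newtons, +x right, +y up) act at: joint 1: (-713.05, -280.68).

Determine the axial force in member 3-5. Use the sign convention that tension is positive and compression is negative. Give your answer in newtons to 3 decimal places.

205.084

N=7 nodes, M=11 members, R=3 reactions → 2N=14, M+R=14
member 0 (0-1): L=3.3821, (cx,cy)=(0.2123,0.9772)
member 1 (0-2): L=1.2050, (cx,cy)=(1.0000,0.0000)
member 2 (1-2): L=3.3407, (cx,cy)=(0.1458,-0.9893)
member 3 (1-3): L=1.1762, (cx,cy)=(0.9998,-0.0187)
member 4 (2-3): L=3.3545, (cx,cy)=(0.2054,0.9787)
member 5 (2-4): L=1.4460, (cx,cy)=(1.0000,0.0000)
member 6 (3-4): L=3.3691, (cx,cy)=(0.2247,-0.9744)
member 7 (3-5): L=1.5082, (cx,cy)=(0.9627,0.2705)
member 8 (4-5): L=3.7559, (cx,cy)=(0.1850,0.9827)
member 9 (4-6): L=1.2490, (cx,cy)=(1.0000,0.0000)
member 10 (5-6): L=3.7323, (cx,cy)=(0.1484,-0.9889)
solve A·x = −loads:
  F[0-1] = -852.7071 N (compression)
  F[0-2] = -532.0249 N (compression)
  F[1-2] = +550.0130 N (tension)
  F[1-3] = +451.9239 N (tension)
  F[2-3] = -555.9915 N (compression)
  F[2-4] = -337.6473 N (compression)
  F[3-4] = +624.0242 N (tension)
  F[3-5] = +205.0842 N (tension)
  F[4-5] = -618.7544 N (compression)
  F[4-6] = -82.9409 N (compression)
  F[5-6] = +558.7801 N (tension)
  Rx@0 = +713.0500 N
  Ry@0 = +833.2703 N
  Ry@6 = -552.5903 N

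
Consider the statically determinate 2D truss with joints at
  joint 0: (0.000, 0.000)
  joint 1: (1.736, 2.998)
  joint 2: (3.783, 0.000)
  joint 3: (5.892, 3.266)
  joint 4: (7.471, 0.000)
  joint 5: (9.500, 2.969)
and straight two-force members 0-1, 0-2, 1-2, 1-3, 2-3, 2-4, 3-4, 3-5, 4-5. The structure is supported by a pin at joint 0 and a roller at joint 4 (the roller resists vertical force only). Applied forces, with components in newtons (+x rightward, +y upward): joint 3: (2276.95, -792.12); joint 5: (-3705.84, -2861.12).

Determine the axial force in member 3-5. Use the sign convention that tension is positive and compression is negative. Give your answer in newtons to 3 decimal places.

-1662.937

N=6 nodes, M=9 members, R=3 reactions → 2N=12, M+R=12
member 0 (0-1): L=3.4643, (cx,cy)=(0.5011,0.8654)
member 1 (0-2): L=3.7830, (cx,cy)=(1.0000,0.0000)
member 2 (1-2): L=3.6302, (cx,cy)=(0.5639,-0.8259)
member 3 (1-3): L=4.1646, (cx,cy)=(0.9979,0.0644)
member 4 (2-3): L=3.8878, (cx,cy)=(0.5425,0.8401)
member 5 (2-4): L=3.6880, (cx,cy)=(1.0000,0.0000)
member 6 (3-4): L=3.6277, (cx,cy)=(0.4353,-0.9003)
member 7 (3-5): L=3.6202, (cx,cy)=(0.9966,-0.0820)
member 8 (4-5): L=3.5961, (cx,cy)=(0.5642,0.8256)
solve A·x = −loads:
  F[0-1] = +152.8675 N (tension)
  F[0-2] = -1505.4926 N (compression)
  F[1-2] = -147.7005 N (compression)
  F[1-3] = +160.2206 N (tension)
  F[2-3] = +145.2005 N (tension)
  F[2-4] = -1667.5457 N (compression)
  F[3-4] = -875.2426 N (compression)
  F[3-5] = -1662.9370 N (compression)
  F[4-5] = -3630.6575 N (compression)
  Rx@0 = +1428.8900 N
  Ry@0 = -132.2895 N
  Ry@4 = +3785.5295 N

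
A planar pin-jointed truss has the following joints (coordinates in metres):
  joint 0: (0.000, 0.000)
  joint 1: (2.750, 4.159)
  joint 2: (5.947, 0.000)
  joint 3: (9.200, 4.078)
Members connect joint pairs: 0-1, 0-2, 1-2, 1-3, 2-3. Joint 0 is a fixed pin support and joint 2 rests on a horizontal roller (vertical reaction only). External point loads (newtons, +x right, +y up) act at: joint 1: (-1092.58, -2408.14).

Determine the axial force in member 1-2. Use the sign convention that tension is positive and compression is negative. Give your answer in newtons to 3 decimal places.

N=4 nodes, M=5 members, R=3 reactions → 2N=8, M+R=8
member 0 (0-1): L=4.9860, (cx,cy)=(0.5515,0.8341)
member 1 (0-2): L=5.9470, (cx,cy)=(1.0000,0.0000)
member 2 (1-2): L=5.2458, (cx,cy)=(0.6094,-0.7928)
member 3 (1-3): L=6.4505, (cx,cy)=(0.9999,-0.0126)
member 4 (2-3): L=5.2165, (cx,cy)=(0.6236,0.7817)
solve A·x = −loads:
  F[0-1] = -2467.9980 N (compression)
  F[0-2] = +268.6417 N (tension)
  F[1-2] = -440.7983 N (compression)
  F[1-3] = -0.0000 N (tension)
  F[2-3] = +0.0000 N (tension)
  Rx@0 = +1092.5800 N
  Ry@0 = +2058.6621 N
  Ry@2 = +349.4779 N

-440.798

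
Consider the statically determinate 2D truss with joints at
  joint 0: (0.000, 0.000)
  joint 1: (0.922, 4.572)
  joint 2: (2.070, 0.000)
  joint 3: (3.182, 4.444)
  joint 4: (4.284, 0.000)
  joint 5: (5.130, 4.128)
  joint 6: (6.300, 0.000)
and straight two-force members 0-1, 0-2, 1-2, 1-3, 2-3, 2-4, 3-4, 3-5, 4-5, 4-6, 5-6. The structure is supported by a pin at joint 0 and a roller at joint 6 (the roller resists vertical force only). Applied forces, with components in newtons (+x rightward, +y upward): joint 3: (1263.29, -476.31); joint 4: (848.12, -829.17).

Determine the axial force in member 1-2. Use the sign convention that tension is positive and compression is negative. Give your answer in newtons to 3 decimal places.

N=7 nodes, M=11 members, R=3 reactions → 2N=14, M+R=14
member 0 (0-1): L=4.6640, (cx,cy)=(0.1977,0.9803)
member 1 (0-2): L=2.0700, (cx,cy)=(1.0000,0.0000)
member 2 (1-2): L=4.7139, (cx,cy)=(0.2435,-0.9699)
member 3 (1-3): L=2.2636, (cx,cy)=(0.9984,-0.0565)
member 4 (2-3): L=4.5810, (cx,cy)=(0.2427,0.9701)
member 5 (2-4): L=2.2140, (cx,cy)=(1.0000,0.0000)
member 6 (3-4): L=4.5786, (cx,cy)=(0.2407,-0.9706)
member 7 (3-5): L=1.9735, (cx,cy)=(0.9871,-0.1601)
member 8 (4-5): L=4.2138, (cx,cy)=(0.2008,0.9796)
member 9 (4-6): L=2.0160, (cx,cy)=(1.0000,0.0000)
member 10 (5-6): L=4.2906, (cx,cy)=(0.2727,-0.9621)
solve A·x = −loads:
  F[0-1] = +397.9029 N (tension)
  F[0-2] = +2032.7515 N (tension)
  F[1-2] = -412.6200 N (compression)
  F[1-3] = +179.4325 N (tension)
  F[2-3] = +412.5355 N (tension)
  F[2-4] = +1832.1253 N (tension)
  F[3-4] = -758.6605 N (compression)
  F[3-5] = -811.8828 N (compression)
  F[4-5] = +1598.0672 N (tension)
  F[4-6] = +480.5647 N (tension)
  F[5-6] = -1762.3186 N (compression)
  Rx@0 = -2111.4100 N
  Ry@0 = -390.0507 N
  Ry@6 = +1695.5307 N

-412.620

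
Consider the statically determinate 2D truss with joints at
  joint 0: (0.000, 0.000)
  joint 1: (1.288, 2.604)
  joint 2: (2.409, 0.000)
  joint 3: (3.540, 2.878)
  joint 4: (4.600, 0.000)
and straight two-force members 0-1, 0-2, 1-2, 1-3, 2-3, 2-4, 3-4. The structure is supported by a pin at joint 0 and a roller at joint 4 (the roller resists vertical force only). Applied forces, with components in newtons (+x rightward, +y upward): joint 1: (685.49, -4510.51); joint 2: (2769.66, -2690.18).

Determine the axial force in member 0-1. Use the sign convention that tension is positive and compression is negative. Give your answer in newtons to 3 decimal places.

-4619.714

N=5 nodes, M=7 members, R=3 reactions → 2N=10, M+R=10
member 0 (0-1): L=2.9051, (cx,cy)=(0.4434,0.8963)
member 1 (0-2): L=2.4090, (cx,cy)=(1.0000,0.0000)
member 2 (1-2): L=2.8350, (cx,cy)=(0.3954,-0.9185)
member 3 (1-3): L=2.2686, (cx,cy)=(0.9927,0.1208)
member 4 (2-3): L=3.0923, (cx,cy)=(0.3658,0.9307)
member 5 (2-4): L=2.1910, (cx,cy)=(1.0000,0.0000)
member 6 (3-4): L=3.0670, (cx,cy)=(0.3456,-0.9384)
solve A·x = −loads:
  F[0-1] = -4619.7142 N (compression)
  F[0-2] = +5503.3196 N (tension)
  F[1-2] = -726.5033 N (compression)
  F[1-3] = -2464.4349 N (compression)
  F[2-3] = +3607.4280 N (tension)
  F[2-4] = +1126.9683 N (tension)
  F[3-4] = -3260.7650 N (compression)
  Rx@0 = -3455.1500 N
  Ry@0 = +4140.8647 N
  Ry@4 = +3059.8253 N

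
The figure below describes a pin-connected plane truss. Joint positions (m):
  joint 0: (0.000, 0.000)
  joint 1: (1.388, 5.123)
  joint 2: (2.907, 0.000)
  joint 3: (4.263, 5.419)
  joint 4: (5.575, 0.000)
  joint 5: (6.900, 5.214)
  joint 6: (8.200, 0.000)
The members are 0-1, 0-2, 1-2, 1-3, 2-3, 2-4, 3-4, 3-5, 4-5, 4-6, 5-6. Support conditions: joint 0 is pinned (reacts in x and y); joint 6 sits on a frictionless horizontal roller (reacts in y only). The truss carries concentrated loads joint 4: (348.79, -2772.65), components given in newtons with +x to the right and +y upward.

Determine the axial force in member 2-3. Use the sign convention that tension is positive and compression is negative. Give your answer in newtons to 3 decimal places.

-863.083

N=7 nodes, M=11 members, R=3 reactions → 2N=14, M+R=14
member 0 (0-1): L=5.3077, (cx,cy)=(0.2615,0.9652)
member 1 (0-2): L=2.9070, (cx,cy)=(1.0000,0.0000)
member 2 (1-2): L=5.3435, (cx,cy)=(0.2843,-0.9587)
member 3 (1-3): L=2.8902, (cx,cy)=(0.9947,0.1024)
member 4 (2-3): L=5.5861, (cx,cy)=(0.2427,0.9701)
member 5 (2-4): L=2.6680, (cx,cy)=(1.0000,0.0000)
member 6 (3-4): L=5.5756, (cx,cy)=(0.2353,-0.9719)
member 7 (3-5): L=2.6450, (cx,cy)=(0.9970,-0.0775)
member 8 (4-5): L=5.3797, (cx,cy)=(0.2463,0.9692)
member 9 (4-6): L=2.6250, (cx,cy)=(1.0000,0.0000)
member 10 (5-6): L=5.3736, (cx,cy)=(0.2419,-0.9703)
solve A·x = −loads:
  F[0-1] = -919.5863 N (compression)
  F[0-2] = +589.2681 N (tension)
  F[1-2] = +873.2972 N (tension)
  F[1-3] = -491.3165 N (compression)
  F[2-3] = -863.0828 N (compression)
  F[2-4] = +1047.0332 N (tension)
  F[3-4] = +987.6690 N (tension)
  F[3-5] = -933.4620 N (compression)
  F[4-5] = +1870.3308 N (tension)
  F[4-6] = +470.0006 N (tension)
  F[5-6] = -1942.7729 N (compression)
  Rx@0 = -348.7900 N
  Ry@0 = +887.5861 N
  Ry@6 = +1885.0639 N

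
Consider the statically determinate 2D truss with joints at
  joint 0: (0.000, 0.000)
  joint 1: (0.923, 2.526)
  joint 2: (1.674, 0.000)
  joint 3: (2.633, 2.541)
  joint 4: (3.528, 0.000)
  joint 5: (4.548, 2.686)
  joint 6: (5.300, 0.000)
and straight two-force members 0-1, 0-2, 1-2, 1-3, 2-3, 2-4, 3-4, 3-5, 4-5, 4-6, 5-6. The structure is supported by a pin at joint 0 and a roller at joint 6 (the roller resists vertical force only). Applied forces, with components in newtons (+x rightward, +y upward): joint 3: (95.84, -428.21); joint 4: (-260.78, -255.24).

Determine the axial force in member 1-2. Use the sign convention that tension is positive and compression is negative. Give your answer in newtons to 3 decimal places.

N=7 nodes, M=11 members, R=3 reactions → 2N=14, M+R=14
member 0 (0-1): L=2.6894, (cx,cy)=(0.3432,0.9393)
member 1 (0-2): L=1.6740, (cx,cy)=(1.0000,0.0000)
member 2 (1-2): L=2.6353, (cx,cy)=(0.2850,-0.9585)
member 3 (1-3): L=1.7101, (cx,cy)=(1.0000,0.0088)
member 4 (2-3): L=2.7159, (cx,cy)=(0.3531,0.9356)
member 5 (2-4): L=1.8540, (cx,cy)=(1.0000,0.0000)
member 6 (3-4): L=2.6940, (cx,cy)=(0.3322,-0.9432)
member 7 (3-5): L=1.9205, (cx,cy)=(0.9971,0.0755)
member 8 (4-5): L=2.8732, (cx,cy)=(0.3550,0.9349)
member 9 (4-6): L=1.7720, (cx,cy)=(1.0000,0.0000)
member 10 (5-6): L=2.7893, (cx,cy)=(0.2696,-0.9630)
solve A·x = −loads:
  F[0-1] = -271.3480 N (compression)
  F[0-2] = -71.8119 N (compression)
  F[1-2] = +264.3503 N (tension)
  F[1-3] = -168.4691 N (compression)
  F[2-3] = -270.8343 N (compression)
  F[2-4] = +99.1541 N (tension)
  F[3-4] = -207.1519 N (compression)
  F[3-5] = -291.9478 N (compression)
  F[4-5] = +482.0242 N (tension)
  F[4-6] = +119.9906 N (tension)
  F[5-6] = -445.0637 N (compression)
  Rx@0 = +164.9400 N
  Ry@0 = +254.8664 N
  Ry@6 = +428.5836 N

264.350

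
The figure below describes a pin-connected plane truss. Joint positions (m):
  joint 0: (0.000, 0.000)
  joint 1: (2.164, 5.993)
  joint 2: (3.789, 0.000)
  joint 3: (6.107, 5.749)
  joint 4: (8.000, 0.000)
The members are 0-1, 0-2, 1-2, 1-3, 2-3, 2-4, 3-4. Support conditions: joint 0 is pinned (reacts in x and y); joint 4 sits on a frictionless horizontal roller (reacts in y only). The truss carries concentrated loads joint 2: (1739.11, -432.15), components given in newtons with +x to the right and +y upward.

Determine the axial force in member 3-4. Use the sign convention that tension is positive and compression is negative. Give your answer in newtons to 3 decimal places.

-215.487

N=5 nodes, M=7 members, R=3 reactions → 2N=10, M+R=10
member 0 (0-1): L=6.3717, (cx,cy)=(0.3396,0.9406)
member 1 (0-2): L=3.7890, (cx,cy)=(1.0000,0.0000)
member 2 (1-2): L=6.2094, (cx,cy)=(0.2617,-0.9651)
member 3 (1-3): L=3.9505, (cx,cy)=(0.9981,-0.0618)
member 4 (2-3): L=6.1987, (cx,cy)=(0.3739,0.9274)
member 5 (2-4): L=4.2110, (cx,cy)=(1.0000,0.0000)
member 6 (3-4): L=6.0526, (cx,cy)=(0.3128,-0.9498)
solve A·x = −loads:
  F[0-1] = -241.8482 N (compression)
  F[0-2] = +1821.2477 N (tension)
  F[1-2] = +245.0652 N (tension)
  F[1-3] = -146.5511 N (compression)
  F[2-3] = +210.9285 N (tension)
  F[2-4] = +67.3950 N (tension)
  F[3-4] = -215.4873 N (compression)
  Rx@0 = -1739.1100 N
  Ry@0 = +227.4730 N
  Ry@4 = +204.6770 N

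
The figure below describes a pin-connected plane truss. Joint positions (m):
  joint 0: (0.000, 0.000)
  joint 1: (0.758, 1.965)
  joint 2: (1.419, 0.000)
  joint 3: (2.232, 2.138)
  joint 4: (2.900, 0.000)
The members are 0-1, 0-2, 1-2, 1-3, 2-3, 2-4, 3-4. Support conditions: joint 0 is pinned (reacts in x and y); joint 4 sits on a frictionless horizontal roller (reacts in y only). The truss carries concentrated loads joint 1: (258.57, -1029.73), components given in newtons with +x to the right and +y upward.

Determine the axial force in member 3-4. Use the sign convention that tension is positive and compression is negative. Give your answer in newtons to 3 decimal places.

N=5 nodes, M=7 members, R=3 reactions → 2N=10, M+R=10
member 0 (0-1): L=2.1061, (cx,cy)=(0.3599,0.9330)
member 1 (0-2): L=1.4190, (cx,cy)=(1.0000,0.0000)
member 2 (1-2): L=2.0732, (cx,cy)=(0.3188,-0.9478)
member 3 (1-3): L=1.4841, (cx,cy)=(0.9932,0.1166)
member 4 (2-3): L=2.2874, (cx,cy)=(0.3554,0.9347)
member 5 (2-4): L=1.4810, (cx,cy)=(1.0000,0.0000)
member 6 (3-4): L=2.2399, (cx,cy)=(0.2982,-0.9545)
solve A·x = −loads:
  F[0-1] = -627.4196 N (compression)
  F[0-2] = +484.3793 N (tension)
  F[1-2] = -508.7168 N (compression)
  F[1-3] = -324.3960 N (compression)
  F[2-3] = +515.8516 N (tension)
  F[2-4] = +138.8345 N (tension)
  F[3-4] = -465.5375 N (compression)
  Rx@0 = -258.5700 N
  Ry@0 = +585.3764 N
  Ry@4 = +444.3536 N

-465.537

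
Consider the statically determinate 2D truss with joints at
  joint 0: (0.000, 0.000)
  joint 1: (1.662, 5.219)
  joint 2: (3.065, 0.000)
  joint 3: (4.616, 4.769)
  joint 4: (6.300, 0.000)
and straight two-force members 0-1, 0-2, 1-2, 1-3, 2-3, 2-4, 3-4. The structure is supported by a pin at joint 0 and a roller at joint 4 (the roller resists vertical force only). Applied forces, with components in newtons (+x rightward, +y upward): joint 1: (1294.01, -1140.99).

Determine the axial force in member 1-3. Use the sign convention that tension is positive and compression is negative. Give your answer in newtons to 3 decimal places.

-897.619

N=5 nodes, M=7 members, R=3 reactions → 2N=10, M+R=10
member 0 (0-1): L=5.4772, (cx,cy)=(0.3034,0.9529)
member 1 (0-2): L=3.0650, (cx,cy)=(1.0000,0.0000)
member 2 (1-2): L=5.4043, (cx,cy)=(0.2596,-0.9657)
member 3 (1-3): L=2.9881, (cx,cy)=(0.9886,-0.1506)
member 4 (2-3): L=5.0149, (cx,cy)=(0.3093,0.9510)
member 5 (2-4): L=3.2350, (cx,cy)=(1.0000,0.0000)
member 6 (3-4): L=5.0576, (cx,cy)=(0.3330,-0.9429)
solve A·x = −loads:
  F[0-1] = +243.4675 N (tension)
  F[0-2] = +1220.1329 N (tension)
  F[1-2] = -1281.7444 N (compression)
  F[1-3] = -897.6185 N (compression)
  F[2-3] = +1301.6153 N (tension)
  F[2-4] = +484.8177 N (tension)
  F[3-4] = -1456.0624 N (compression)
  Rx@0 = -1294.0100 N
  Ry@0 = -231.9883 N
  Ry@4 = +1372.9783 N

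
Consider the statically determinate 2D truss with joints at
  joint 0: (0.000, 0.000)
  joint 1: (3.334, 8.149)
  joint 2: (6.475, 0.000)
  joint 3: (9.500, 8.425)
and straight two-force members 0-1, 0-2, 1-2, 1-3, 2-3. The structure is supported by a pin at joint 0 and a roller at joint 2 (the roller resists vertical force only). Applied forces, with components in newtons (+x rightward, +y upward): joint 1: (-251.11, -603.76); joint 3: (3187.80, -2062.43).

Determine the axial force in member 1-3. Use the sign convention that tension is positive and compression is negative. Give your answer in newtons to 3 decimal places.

3996.480

N=4 nodes, M=5 members, R=3 reactions → 2N=8, M+R=8
member 0 (0-1): L=8.8046, (cx,cy)=(0.3787,0.9255)
member 1 (0-2): L=6.4750, (cx,cy)=(1.0000,0.0000)
member 2 (1-2): L=8.7334, (cx,cy)=(0.3597,-0.9331)
member 3 (1-3): L=6.1722, (cx,cy)=(0.9990,0.0447)
member 4 (2-3): L=8.9516, (cx,cy)=(0.3379,0.9412)
solve A·x = −loads:
  F[0-1] = +4864.7030 N (tension)
  F[0-2] = +1094.6031 N (tension)
  F[1-2] = -5280.8652 N (compression)
  F[1-3] = +3996.4799 N (tension)
  F[2-3] = -2381.2227 N (compression)
  Rx@0 = -2936.6900 N
  Ry@0 = -4502.4495 N
  Ry@2 = +7168.6395 N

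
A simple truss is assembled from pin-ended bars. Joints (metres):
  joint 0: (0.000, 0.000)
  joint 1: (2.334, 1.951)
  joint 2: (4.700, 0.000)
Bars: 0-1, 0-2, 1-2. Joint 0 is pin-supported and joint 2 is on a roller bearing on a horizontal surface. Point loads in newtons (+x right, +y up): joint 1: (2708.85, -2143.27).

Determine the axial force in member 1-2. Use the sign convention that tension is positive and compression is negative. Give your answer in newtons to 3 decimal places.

-3440.435

N=3 nodes, M=3 members, R=3 reactions → 2N=6, M+R=6
member 0 (0-1): L=3.0420, (cx,cy)=(0.7673,0.6413)
member 1 (0-2): L=4.7000, (cx,cy)=(1.0000,0.0000)
member 2 (1-2): L=3.0667, (cx,cy)=(0.7715,-0.6362)
solve A·x = −loads:
  F[0-1] = +70.9906 N (tension)
  F[0-2] = +2654.3824 N (tension)
  F[1-2] = -3440.4346 N (compression)
  Rx@0 = -2708.8500 N
  Ry@0 = -45.5297 N
  Ry@2 = +2188.7997 N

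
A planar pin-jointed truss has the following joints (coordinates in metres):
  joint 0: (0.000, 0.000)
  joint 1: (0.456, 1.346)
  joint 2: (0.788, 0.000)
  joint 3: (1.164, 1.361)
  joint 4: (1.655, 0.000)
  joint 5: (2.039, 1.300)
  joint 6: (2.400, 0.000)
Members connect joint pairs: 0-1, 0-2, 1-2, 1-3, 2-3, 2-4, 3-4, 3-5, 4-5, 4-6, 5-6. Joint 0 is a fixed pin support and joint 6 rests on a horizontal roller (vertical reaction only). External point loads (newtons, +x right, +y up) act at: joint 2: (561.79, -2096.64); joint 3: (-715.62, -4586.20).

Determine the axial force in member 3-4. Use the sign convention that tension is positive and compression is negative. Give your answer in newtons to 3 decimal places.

N=7 nodes, M=11 members, R=3 reactions → 2N=14, M+R=14
member 0 (0-1): L=1.4211, (cx,cy)=(0.3209,0.9471)
member 1 (0-2): L=0.7880, (cx,cy)=(1.0000,0.0000)
member 2 (1-2): L=1.3863, (cx,cy)=(0.2395,-0.9709)
member 3 (1-3): L=0.7082, (cx,cy)=(0.9998,0.0212)
member 4 (2-3): L=1.4120, (cx,cy)=(0.2663,0.9639)
member 5 (2-4): L=0.8670, (cx,cy)=(1.0000,0.0000)
member 6 (3-4): L=1.4469, (cx,cy)=(0.3394,-0.9407)
member 7 (3-5): L=0.8771, (cx,cy)=(0.9976,-0.0695)
member 8 (4-5): L=1.3555, (cx,cy)=(0.2833,0.9590)
member 9 (4-6): L=0.7450, (cx,cy)=(1.0000,0.0000)
member 10 (5-6): L=1.3492, (cx,cy)=(0.2676,-0.9635)
solve A·x = −loads:
  F[0-1] = -4409.0878 N (compression)
  F[0-2] = +1260.9057 N (tension)
  F[1-2] = +4248.0376 N (tension)
  F[1-3] = -2432.5990 N (compression)
  F[2-3] = -2103.7471 N (compression)
  F[2-4] = +2276.6445 N (tension)
  F[3-4] = -2560.7116 N (compression)
  F[3-5] = -1411.0688 N (compression)
  F[4-5] = +2511.6412 N (tension)
  F[4-6] = +696.1434 N (tension)
  F[5-6] = -2601.7496 N (compression)
  Rx@0 = +153.8300 N
  Ry@0 = +4175.9524 N
  Ry@6 = +2506.8876 N

-2560.712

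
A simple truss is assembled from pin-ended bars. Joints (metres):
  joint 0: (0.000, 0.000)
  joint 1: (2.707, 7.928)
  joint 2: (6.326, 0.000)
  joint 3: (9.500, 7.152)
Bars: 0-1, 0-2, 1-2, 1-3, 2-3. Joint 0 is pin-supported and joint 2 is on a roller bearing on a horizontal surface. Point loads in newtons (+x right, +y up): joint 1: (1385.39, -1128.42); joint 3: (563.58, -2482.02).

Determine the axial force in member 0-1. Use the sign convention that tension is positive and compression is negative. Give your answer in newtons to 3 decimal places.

3141.710

N=4 nodes, M=5 members, R=3 reactions → 2N=8, M+R=8
member 0 (0-1): L=8.3774, (cx,cy)=(0.3231,0.9464)
member 1 (0-2): L=6.3260, (cx,cy)=(1.0000,0.0000)
member 2 (1-2): L=8.7149, (cx,cy)=(0.4153,-0.9097)
member 3 (1-3): L=6.8372, (cx,cy)=(0.9935,-0.1135)
member 4 (2-3): L=7.8247, (cx,cy)=(0.4056,0.9140)
solve A·x = −loads:
  F[0-1] = +3141.7095 N (tension)
  F[0-2] = +933.7868 N (tension)
  F[1-2] = -4707.7254 N (compression)
  F[1-3] = +1595.0461 N (tension)
  F[2-3] = -2517.4009 N (compression)
  Rx@0 = -1948.9700 N
  Ry@0 = -2973.1703 N
  Ry@2 = +6583.6103 N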